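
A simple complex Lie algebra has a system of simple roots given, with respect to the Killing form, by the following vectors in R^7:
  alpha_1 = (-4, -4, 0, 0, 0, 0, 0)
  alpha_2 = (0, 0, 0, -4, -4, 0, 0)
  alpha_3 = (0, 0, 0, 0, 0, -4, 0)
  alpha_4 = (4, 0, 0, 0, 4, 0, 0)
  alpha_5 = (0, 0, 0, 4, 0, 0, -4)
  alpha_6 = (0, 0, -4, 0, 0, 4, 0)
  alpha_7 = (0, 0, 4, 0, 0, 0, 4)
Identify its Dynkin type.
B7

Compute the Cartan integers a_ij = 2(alpha_i, alpha_j)/(alpha_j, alpha_j); the resulting 7x7 Cartan matrix is
[[2, 0, 0, -1, 0, 0, 0], [0, 2, 0, -1, -1, 0, 0], [0, 0, 2, 0, 0, -1, 0], [-1, -1, 0, 2, 0, 0, 0], [0, -1, 0, 0, 2, 0, -1], [0, 0, -2, 0, 0, 2, -1], [0, 0, 0, 0, -1, -1, 2]].
The roots have two lengths (squared-length ratio 2:1); the short ones are alpha_{3}. The associated Dynkin diagram is a chain of 7 nodes with a double edge at one end; the terminal node there is the unique short simple root (B_7), so the type is B_7 (the algebra so(15)).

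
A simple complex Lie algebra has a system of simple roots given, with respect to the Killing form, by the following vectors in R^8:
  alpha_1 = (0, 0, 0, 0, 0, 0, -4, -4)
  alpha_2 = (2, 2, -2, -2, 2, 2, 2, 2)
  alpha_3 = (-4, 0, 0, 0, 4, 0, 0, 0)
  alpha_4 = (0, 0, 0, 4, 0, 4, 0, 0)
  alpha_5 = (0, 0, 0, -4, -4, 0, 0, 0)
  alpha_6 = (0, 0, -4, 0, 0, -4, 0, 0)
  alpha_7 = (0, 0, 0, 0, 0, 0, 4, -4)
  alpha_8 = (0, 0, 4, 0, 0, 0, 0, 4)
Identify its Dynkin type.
E_8

Compute the Cartan integers a_ij = 2(alpha_i, alpha_j)/(alpha_j, alpha_j); the resulting 8x8 Cartan matrix is
[[2, -1, 0, 0, 0, 0, 0, -1], [-1, 2, 0, 0, 0, 0, 0, 0], [0, 0, 2, 0, -1, 0, 0, 0], [0, 0, 0, 2, -1, -1, 0, 0], [0, 0, -1, -1, 2, 0, 0, 0], [0, 0, 0, -1, 0, 2, 0, -1], [0, 0, 0, 0, 0, 0, 2, -1], [-1, 0, 0, 0, 0, -1, -1, 2]].
All simple roots have the same length, so the diagram is simply laced. The associated Dynkin diagram is a chain of 7 nodes with one extra node attached to the third node from one end (E_8), so the type is E_8.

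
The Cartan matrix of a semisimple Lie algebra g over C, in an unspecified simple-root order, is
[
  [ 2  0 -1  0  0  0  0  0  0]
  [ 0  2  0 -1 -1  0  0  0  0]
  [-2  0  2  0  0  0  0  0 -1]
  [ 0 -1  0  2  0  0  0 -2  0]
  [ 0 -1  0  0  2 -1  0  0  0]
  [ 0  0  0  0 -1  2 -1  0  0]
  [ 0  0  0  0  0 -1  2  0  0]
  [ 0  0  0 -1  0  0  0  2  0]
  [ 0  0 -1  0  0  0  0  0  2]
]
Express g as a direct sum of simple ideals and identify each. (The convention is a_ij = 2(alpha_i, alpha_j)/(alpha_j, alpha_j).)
The diagram associated to this matrix has two connected components: the simple roots {alpha_1, alpha_3, alpha_9} form a chain of 3 nodes with a double edge at one end; the terminal node there is the unique short simple root (B_3), and {alpha_2, alpha_4, alpha_5, alpha_6, alpha_7, alpha_8} form a chain of 6 nodes with a double edge at one end; the terminal node there is the unique short simple root (B_6). A semisimple Lie algebra decomposes uniquely as the direct sum of simple ideals, one per connected component of its Dynkin diagram, so g ≅ B_3 ⊕ B_6 (dimension 21 + 78 = 99).

B_3 ⊕ B_6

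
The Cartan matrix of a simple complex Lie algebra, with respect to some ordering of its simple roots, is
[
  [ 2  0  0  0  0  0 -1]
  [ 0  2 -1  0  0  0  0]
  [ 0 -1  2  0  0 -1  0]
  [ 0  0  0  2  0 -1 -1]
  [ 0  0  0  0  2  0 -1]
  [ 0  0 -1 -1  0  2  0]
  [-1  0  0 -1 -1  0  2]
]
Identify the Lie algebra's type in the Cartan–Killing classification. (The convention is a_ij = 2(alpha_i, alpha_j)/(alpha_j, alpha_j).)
The matrix has rank 7 with 2's on the diagonal. Reading the off-diagonal entries as Dynkin edges (a single edge where a_ij = a_ji = -1; a double or triple edge where a_ij * a_ji = 2 or 3), the diagram is a chain of 5 nodes with a fork of two nodes at one end (D_7). One simple-root ordering that puts it in standard form is (alpha_2, alpha_3, alpha_6, alpha_4, alpha_7, alpha_1, alpha_5). So the algebra is type D_7, i.e. so(14).

D_7 (so(14))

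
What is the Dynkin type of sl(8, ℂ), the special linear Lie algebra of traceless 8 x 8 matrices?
This is sl(8), which has dimension 8^2 - 1 = 63 and rank 8 - 1 = 7 (a Cartan subalgebra is the diagonal traceless matrices). In the classification of classical Lie algebras, the special linear algebra sl(n+1) has type A_n; here n = 7, so the Dynkin diagram is a chain of 7 nodes with single edges (A_7). Hence the type is A_7.

A7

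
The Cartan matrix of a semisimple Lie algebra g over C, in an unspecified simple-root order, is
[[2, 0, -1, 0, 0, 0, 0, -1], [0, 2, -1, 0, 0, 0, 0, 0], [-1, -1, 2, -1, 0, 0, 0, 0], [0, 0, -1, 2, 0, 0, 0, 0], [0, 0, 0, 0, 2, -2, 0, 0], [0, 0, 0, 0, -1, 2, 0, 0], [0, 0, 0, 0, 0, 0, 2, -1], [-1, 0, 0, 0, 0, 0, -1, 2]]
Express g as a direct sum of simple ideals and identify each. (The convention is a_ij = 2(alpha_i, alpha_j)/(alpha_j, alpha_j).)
The diagram associated to this matrix has two connected components: the simple roots {alpha_5, alpha_6} form a chain of 2 nodes with a double edge at one end; the terminal node there is the unique short simple root (B_2), and {alpha_1, alpha_2, alpha_3, alpha_4, alpha_7, alpha_8} form a chain of 4 nodes with a fork of two nodes at one end (D_6). A semisimple Lie algebra decomposes uniquely as the direct sum of simple ideals, one per connected component of its Dynkin diagram, so g ≅ B_2 ⊕ D_6 (dimension 10 + 66 = 76).

B_2 + D_6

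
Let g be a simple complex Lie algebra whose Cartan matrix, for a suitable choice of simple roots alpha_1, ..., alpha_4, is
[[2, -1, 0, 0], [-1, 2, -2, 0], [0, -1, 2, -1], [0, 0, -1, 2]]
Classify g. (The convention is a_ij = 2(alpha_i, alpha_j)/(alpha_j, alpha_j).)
F_4

The matrix has rank 4 with 2's on the diagonal. Reading the off-diagonal entries as Dynkin edges (a single edge where a_ij = a_ji = -1; a double or triple edge where a_ij * a_ji = 2 or 3), the diagram is a chain of 4 nodes with a double edge between the middle two (F_4). One simple-root ordering that puts it in standard form is (alpha_1, alpha_2, alpha_3, alpha_4). So the algebra is type F_4.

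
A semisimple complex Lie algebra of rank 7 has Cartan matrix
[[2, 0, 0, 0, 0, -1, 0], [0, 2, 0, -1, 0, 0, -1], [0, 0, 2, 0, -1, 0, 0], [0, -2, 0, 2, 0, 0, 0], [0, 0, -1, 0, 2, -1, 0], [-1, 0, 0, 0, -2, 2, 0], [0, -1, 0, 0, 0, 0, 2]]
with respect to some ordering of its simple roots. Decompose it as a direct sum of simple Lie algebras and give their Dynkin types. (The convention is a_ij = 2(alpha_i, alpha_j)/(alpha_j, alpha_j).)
type C_3 + type F_4

The diagram associated to this matrix has two connected components: the simple roots {alpha_2, alpha_4, alpha_7} form a chain of 3 nodes with a double edge at one end; the terminal node there is the unique long simple root (C_3), and {alpha_1, alpha_3, alpha_5, alpha_6} form a chain of 4 nodes with a double edge between the middle two (F_4). A semisimple Lie algebra decomposes uniquely as the direct sum of simple ideals, one per connected component of its Dynkin diagram, so g ≅ C_3 ⊕ F_4 (dimension 21 + 52 = 73).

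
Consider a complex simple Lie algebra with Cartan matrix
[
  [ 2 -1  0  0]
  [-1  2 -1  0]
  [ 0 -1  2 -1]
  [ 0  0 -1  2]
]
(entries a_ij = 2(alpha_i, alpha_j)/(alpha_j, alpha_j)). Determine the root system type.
A_4

The matrix has rank 4 with 2's on the diagonal. Reading the off-diagonal entries as Dynkin edges (a single edge where a_ij = a_ji = -1; a double or triple edge where a_ij * a_ji = 2 or 3), the diagram is a chain of 4 nodes with single edges (A_4). One simple-root ordering that puts it in standard form is (alpha_4, alpha_3, alpha_2, alpha_1). So the algebra is type A_4, i.e. sl(5).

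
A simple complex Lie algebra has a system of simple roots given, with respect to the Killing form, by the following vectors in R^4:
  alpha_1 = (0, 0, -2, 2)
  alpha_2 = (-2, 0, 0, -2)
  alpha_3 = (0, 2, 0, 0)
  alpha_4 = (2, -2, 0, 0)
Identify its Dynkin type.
B4

Compute the Cartan integers a_ij = 2(alpha_i, alpha_j)/(alpha_j, alpha_j); the resulting 4x4 Cartan matrix is
[[2, -1, 0, 0], [-1, 2, 0, -1], [0, 0, 2, -1], [0, -1, -2, 2]].
The roots have two lengths (squared-length ratio 2:1); the short ones are alpha_{3}. The associated Dynkin diagram is a chain of 4 nodes with a double edge at one end; the terminal node there is the unique short simple root (B_4), so the type is B_4 (the algebra so(9)).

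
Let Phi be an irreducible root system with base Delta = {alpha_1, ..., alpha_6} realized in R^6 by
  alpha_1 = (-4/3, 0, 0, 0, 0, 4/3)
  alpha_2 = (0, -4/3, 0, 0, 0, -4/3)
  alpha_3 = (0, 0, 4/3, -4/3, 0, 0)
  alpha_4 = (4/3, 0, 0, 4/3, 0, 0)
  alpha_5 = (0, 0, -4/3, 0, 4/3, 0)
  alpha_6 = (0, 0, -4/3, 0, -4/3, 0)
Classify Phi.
D_6 (so(12))

Compute the Cartan integers a_ij = 2(alpha_i, alpha_j)/(alpha_j, alpha_j); the resulting 6x6 Cartan matrix is
[[2, -1, 0, -1, 0, 0], [-1, 2, 0, 0, 0, 0], [0, 0, 2, -1, -1, -1], [-1, 0, -1, 2, 0, 0], [0, 0, -1, 0, 2, 0], [0, 0, -1, 0, 0, 2]].
All simple roots have the same length, so the diagram is simply laced. The associated Dynkin diagram is a chain of 4 nodes with a fork of two nodes at one end (D_6), so the type is D_6 (the algebra so(12)).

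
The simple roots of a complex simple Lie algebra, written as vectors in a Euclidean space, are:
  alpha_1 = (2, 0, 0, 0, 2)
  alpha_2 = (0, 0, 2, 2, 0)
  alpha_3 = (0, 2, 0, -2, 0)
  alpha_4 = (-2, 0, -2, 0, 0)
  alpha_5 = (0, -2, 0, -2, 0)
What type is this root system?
type D_5

Compute the Cartan integers a_ij = 2(alpha_i, alpha_j)/(alpha_j, alpha_j); the resulting 5x5 Cartan matrix is
[[2, 0, 0, -1, 0], [0, 2, -1, -1, -1], [0, -1, 2, 0, 0], [-1, -1, 0, 2, 0], [0, -1, 0, 0, 2]].
All simple roots have the same length, so the diagram is simply laced. The associated Dynkin diagram is a chain of 3 nodes with a fork of two nodes at one end (D_5), so the type is D_5 (the algebra so(10)).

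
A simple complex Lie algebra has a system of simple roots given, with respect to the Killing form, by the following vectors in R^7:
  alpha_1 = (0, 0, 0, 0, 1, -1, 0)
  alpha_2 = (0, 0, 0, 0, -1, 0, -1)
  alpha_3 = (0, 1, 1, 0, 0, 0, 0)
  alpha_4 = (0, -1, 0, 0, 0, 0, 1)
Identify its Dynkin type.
Compute the Cartan integers a_ij = 2(alpha_i, alpha_j)/(alpha_j, alpha_j); the resulting 4x4 Cartan matrix is
[[2, -1, 0, 0], [-1, 2, 0, -1], [0, 0, 2, -1], [0, -1, -1, 2]].
All simple roots have the same length, so the diagram is simply laced. The associated Dynkin diagram is a chain of 4 nodes with single edges (A_4), so the type is A_4 (the algebra sl(5)).

A_4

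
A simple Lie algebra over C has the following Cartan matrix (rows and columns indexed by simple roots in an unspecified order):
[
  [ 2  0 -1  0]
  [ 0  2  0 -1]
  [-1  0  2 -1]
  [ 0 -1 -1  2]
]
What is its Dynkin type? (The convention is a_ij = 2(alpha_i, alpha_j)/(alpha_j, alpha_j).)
The matrix has rank 4 with 2's on the diagonal. Reading the off-diagonal entries as Dynkin edges (a single edge where a_ij = a_ji = -1; a double or triple edge where a_ij * a_ji = 2 or 3), the diagram is a chain of 4 nodes with single edges (A_4). One simple-root ordering that puts it in standard form is (alpha_1, alpha_3, alpha_4, alpha_2). So the algebra is type A_4, i.e. sl(5).

type A_4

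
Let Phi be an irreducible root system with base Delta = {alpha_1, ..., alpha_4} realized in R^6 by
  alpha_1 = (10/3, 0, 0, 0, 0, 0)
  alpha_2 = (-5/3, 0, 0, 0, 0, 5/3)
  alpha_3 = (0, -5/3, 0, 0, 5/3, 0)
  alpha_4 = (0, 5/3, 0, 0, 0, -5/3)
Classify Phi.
C_4

Compute the Cartan integers a_ij = 2(alpha_i, alpha_j)/(alpha_j, alpha_j); the resulting 4x4 Cartan matrix is
[[2, -2, 0, 0], [-1, 2, 0, -1], [0, 0, 2, -1], [0, -1, -1, 2]].
The roots have two lengths (squared-length ratio 2:1); the short ones are alpha_{2,3,4}. The associated Dynkin diagram is a chain of 4 nodes with a double edge at one end; the terminal node there is the unique long simple root (C_4), so the type is C_4 (the algebra sp(8)).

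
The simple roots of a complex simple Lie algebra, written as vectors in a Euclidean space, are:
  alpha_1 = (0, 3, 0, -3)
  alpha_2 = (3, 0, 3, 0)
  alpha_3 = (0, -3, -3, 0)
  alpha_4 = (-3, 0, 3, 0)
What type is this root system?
Compute the Cartan integers a_ij = 2(alpha_i, alpha_j)/(alpha_j, alpha_j); the resulting 4x4 Cartan matrix is
[[2, 0, -1, 0], [0, 2, -1, 0], [-1, -1, 2, -1], [0, 0, -1, 2]].
All simple roots have the same length, so the diagram is simply laced. The associated Dynkin diagram is a chain of 2 nodes with a fork of two nodes at one end (D_4), so the type is D_4 (the algebra so(8)).

D_4 (so(8))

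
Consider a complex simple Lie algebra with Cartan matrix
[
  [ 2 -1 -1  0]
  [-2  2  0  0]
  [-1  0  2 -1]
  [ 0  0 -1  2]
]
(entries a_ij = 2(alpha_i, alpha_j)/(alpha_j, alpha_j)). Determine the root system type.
The matrix has rank 4 with 2's on the diagonal. Reading the off-diagonal entries as Dynkin edges (a single edge where a_ij = a_ji = -1; a double or triple edge where a_ij * a_ji = 2 or 3), the diagram is a chain of 4 nodes with a double edge at one end; the terminal node there is the unique long simple root (C_4). One simple-root ordering that puts it in standard form is (alpha_4, alpha_3, alpha_1, alpha_2). So the algebra is type C_4, i.e. sp(8).

type C_4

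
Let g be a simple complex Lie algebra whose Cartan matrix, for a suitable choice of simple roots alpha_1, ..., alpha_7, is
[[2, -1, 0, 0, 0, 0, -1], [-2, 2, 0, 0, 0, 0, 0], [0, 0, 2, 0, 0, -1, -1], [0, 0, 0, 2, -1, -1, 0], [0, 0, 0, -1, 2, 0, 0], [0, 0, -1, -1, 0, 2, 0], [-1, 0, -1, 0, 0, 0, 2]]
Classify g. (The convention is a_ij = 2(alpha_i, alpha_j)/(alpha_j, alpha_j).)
C7

The matrix has rank 7 with 2's on the diagonal. Reading the off-diagonal entries as Dynkin edges (a single edge where a_ij = a_ji = -1; a double or triple edge where a_ij * a_ji = 2 or 3), the diagram is a chain of 7 nodes with a double edge at one end; the terminal node there is the unique long simple root (C_7). One simple-root ordering that puts it in standard form is (alpha_5, alpha_4, alpha_6, alpha_3, alpha_7, alpha_1, alpha_2). So the algebra is type C_7, i.e. sp(14).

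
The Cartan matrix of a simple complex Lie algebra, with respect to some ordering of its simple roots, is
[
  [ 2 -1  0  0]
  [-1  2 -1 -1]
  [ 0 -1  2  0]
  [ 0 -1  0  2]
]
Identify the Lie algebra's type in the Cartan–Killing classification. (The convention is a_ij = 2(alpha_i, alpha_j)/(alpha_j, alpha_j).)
The matrix has rank 4 with 2's on the diagonal. Reading the off-diagonal entries as Dynkin edges (a single edge where a_ij = a_ji = -1; a double or triple edge where a_ij * a_ji = 2 or 3), the diagram is a chain of 2 nodes with a fork of two nodes at one end (D_4). One simple-root ordering that puts it in standard form is (alpha_1, alpha_2, alpha_3, alpha_4). So the algebra is type D_4, i.e. so(8).

D4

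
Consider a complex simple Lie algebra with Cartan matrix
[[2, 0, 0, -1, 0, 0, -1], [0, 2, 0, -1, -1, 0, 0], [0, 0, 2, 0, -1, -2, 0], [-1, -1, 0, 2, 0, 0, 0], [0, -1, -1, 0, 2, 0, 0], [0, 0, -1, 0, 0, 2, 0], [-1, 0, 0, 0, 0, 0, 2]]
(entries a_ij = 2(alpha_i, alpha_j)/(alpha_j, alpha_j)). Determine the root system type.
The matrix has rank 7 with 2's on the diagonal. Reading the off-diagonal entries as Dynkin edges (a single edge where a_ij = a_ji = -1; a double or triple edge where a_ij * a_ji = 2 or 3), the diagram is a chain of 7 nodes with a double edge at one end; the terminal node there is the unique short simple root (B_7). One simple-root ordering that puts it in standard form is (alpha_7, alpha_1, alpha_4, alpha_2, alpha_5, alpha_3, alpha_6). So the algebra is type B_7, i.e. so(15).

B_7 (so(15))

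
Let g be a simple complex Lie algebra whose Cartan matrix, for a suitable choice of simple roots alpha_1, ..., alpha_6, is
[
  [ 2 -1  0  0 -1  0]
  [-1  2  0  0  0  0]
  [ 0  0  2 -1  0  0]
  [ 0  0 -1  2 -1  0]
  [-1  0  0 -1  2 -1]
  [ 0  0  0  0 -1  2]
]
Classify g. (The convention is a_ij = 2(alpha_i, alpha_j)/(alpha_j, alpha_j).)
The matrix has rank 6 with 2's on the diagonal. Reading the off-diagonal entries as Dynkin edges (a single edge where a_ij = a_ji = -1; a double or triple edge where a_ij * a_ji = 2 or 3), the diagram is a chain of 5 nodes with one extra node attached to the third node from one end (E_6). One simple-root ordering that puts it in standard form is (alpha_3, alpha_6, alpha_4, alpha_5, alpha_1, alpha_2). So the algebra is type E_6.

type E_6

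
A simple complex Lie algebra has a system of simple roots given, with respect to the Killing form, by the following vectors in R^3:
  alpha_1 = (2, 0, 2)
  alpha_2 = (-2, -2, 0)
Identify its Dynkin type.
Compute the Cartan integers a_ij = 2(alpha_i, alpha_j)/(alpha_j, alpha_j); the resulting 2x2 Cartan matrix is
[[2, -1], [-1, 2]].
All simple roots have the same length, so the diagram is simply laced. The associated Dynkin diagram is a chain of 2 nodes with single edges (A_2), so the type is A_2 (the algebra sl(3)).

A_2 (sl(3))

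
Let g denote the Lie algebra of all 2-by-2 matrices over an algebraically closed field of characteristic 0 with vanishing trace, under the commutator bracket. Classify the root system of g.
This is sl(2), which has dimension 2^2 - 1 = 3 and rank 2 - 1 = 1 (a Cartan subalgebra is the diagonal traceless matrices). In the classification of classical Lie algebras, the special linear algebra sl(n+1) has type A_n; here n = 1, so the Dynkin diagram is a chain of 1 nodes with single edges (A_1). Hence the type is A_1.

A1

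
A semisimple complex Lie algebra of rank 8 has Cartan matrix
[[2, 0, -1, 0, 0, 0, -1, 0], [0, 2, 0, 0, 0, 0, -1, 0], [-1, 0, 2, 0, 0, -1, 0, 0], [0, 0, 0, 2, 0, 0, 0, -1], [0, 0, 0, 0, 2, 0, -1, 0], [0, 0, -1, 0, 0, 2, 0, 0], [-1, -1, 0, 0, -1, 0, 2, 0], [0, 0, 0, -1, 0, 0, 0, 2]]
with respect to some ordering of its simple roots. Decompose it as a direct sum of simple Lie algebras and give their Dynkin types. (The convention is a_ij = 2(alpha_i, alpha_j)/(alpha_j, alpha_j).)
The diagram associated to this matrix has two connected components: the simple roots {alpha_4, alpha_8} form a chain of 2 nodes with single edges (A_2), and {alpha_1, alpha_2, alpha_3, alpha_5, alpha_6, alpha_7} form a chain of 4 nodes with a fork of two nodes at one end (D_6). A semisimple Lie algebra decomposes uniquely as the direct sum of simple ideals, one per connected component of its Dynkin diagram, so g ≅ A_2 ⊕ D_6 (dimension 8 + 66 = 74).

type A_2 + type D_6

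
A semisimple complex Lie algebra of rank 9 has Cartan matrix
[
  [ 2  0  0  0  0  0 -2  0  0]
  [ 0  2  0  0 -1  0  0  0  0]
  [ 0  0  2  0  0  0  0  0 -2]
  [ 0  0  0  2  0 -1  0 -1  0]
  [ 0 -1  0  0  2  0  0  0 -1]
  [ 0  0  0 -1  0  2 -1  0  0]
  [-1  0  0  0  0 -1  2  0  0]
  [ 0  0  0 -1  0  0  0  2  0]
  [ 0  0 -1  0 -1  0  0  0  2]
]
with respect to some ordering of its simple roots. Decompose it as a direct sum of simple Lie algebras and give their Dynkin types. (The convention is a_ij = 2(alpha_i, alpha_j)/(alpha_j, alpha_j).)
The diagram associated to this matrix has two connected components: the simple roots {alpha_2, alpha_3, alpha_5, alpha_9} form a chain of 4 nodes with a double edge at one end; the terminal node there is the unique long simple root (C_4), and {alpha_1, alpha_4, alpha_6, alpha_7, alpha_8} form a chain of 5 nodes with a double edge at one end; the terminal node there is the unique long simple root (C_5). A semisimple Lie algebra decomposes uniquely as the direct sum of simple ideals, one per connected component of its Dynkin diagram, so g ≅ C_4 ⊕ C_5 (dimension 36 + 55 = 91).

C_4 (sp(8)) + C_5 (sp(10))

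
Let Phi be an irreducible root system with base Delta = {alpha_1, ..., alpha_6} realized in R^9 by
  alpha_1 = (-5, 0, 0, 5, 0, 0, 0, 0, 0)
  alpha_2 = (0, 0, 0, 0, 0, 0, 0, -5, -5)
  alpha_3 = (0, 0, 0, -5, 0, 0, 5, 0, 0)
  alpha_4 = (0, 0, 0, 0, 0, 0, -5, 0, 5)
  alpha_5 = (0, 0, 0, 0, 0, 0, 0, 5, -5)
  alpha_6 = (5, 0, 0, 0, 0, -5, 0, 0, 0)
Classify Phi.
Compute the Cartan integers a_ij = 2(alpha_i, alpha_j)/(alpha_j, alpha_j); the resulting 6x6 Cartan matrix is
[[2, 0, -1, 0, 0, -1], [0, 2, 0, -1, 0, 0], [-1, 0, 2, -1, 0, 0], [0, -1, -1, 2, -1, 0], [0, 0, 0, -1, 2, 0], [-1, 0, 0, 0, 0, 2]].
All simple roots have the same length, so the diagram is simply laced. The associated Dynkin diagram is a chain of 4 nodes with a fork of two nodes at one end (D_6), so the type is D_6 (the algebra so(12)).

D_6 (so(12))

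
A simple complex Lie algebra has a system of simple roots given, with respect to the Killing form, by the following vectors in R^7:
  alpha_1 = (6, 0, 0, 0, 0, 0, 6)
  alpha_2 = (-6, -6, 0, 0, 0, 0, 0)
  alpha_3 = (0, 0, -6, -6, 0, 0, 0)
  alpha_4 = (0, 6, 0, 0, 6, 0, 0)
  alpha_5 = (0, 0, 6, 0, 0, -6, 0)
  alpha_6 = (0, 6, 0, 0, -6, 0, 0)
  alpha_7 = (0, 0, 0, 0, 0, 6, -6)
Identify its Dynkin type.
Compute the Cartan integers a_ij = 2(alpha_i, alpha_j)/(alpha_j, alpha_j); the resulting 7x7 Cartan matrix is
[[2, -1, 0, 0, 0, 0, -1], [-1, 2, 0, -1, 0, -1, 0], [0, 0, 2, 0, -1, 0, 0], [0, -1, 0, 2, 0, 0, 0], [0, 0, -1, 0, 2, 0, -1], [0, -1, 0, 0, 0, 2, 0], [-1, 0, 0, 0, -1, 0, 2]].
All simple roots have the same length, so the diagram is simply laced. The associated Dynkin diagram is a chain of 5 nodes with a fork of two nodes at one end (D_7), so the type is D_7 (the algebra so(14)).

D7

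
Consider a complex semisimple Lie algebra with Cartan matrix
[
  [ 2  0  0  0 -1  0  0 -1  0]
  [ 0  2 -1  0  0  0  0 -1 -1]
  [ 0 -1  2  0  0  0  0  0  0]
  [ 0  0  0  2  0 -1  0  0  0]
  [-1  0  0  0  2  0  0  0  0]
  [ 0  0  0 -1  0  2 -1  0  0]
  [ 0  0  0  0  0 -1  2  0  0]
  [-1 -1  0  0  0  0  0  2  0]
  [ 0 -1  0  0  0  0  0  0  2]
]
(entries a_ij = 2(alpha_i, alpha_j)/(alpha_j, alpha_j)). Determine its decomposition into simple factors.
A_3 (sl(4)) ⊕ D_6 (so(12))

The diagram associated to this matrix has two connected components: the simple roots {alpha_4, alpha_6, alpha_7} form a chain of 3 nodes with single edges (A_3), and {alpha_1, alpha_2, alpha_3, alpha_5, alpha_8, alpha_9} form a chain of 4 nodes with a fork of two nodes at one end (D_6). A semisimple Lie algebra decomposes uniquely as the direct sum of simple ideals, one per connected component of its Dynkin diagram, so g ≅ A_3 ⊕ D_6 (dimension 15 + 66 = 81).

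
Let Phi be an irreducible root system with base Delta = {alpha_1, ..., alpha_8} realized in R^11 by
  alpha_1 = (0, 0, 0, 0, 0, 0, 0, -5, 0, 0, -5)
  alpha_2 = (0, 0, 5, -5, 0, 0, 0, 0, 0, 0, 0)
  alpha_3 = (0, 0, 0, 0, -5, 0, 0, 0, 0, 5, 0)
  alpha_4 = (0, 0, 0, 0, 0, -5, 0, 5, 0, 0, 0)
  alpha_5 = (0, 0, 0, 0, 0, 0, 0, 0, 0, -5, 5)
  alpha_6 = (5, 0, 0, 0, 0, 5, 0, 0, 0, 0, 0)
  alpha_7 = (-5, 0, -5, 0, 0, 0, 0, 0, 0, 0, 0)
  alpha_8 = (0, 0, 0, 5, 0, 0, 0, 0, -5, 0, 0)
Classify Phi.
Compute the Cartan integers a_ij = 2(alpha_i, alpha_j)/(alpha_j, alpha_j); the resulting 8x8 Cartan matrix is
[[2, 0, 0, -1, -1, 0, 0, 0], [0, 2, 0, 0, 0, 0, -1, -1], [0, 0, 2, 0, -1, 0, 0, 0], [-1, 0, 0, 2, 0, -1, 0, 0], [-1, 0, -1, 0, 2, 0, 0, 0], [0, 0, 0, -1, 0, 2, -1, 0], [0, -1, 0, 0, 0, -1, 2, 0], [0, -1, 0, 0, 0, 0, 0, 2]].
All simple roots have the same length, so the diagram is simply laced. The associated Dynkin diagram is a chain of 8 nodes with single edges (A_8), so the type is A_8 (the algebra sl(9)).

A_8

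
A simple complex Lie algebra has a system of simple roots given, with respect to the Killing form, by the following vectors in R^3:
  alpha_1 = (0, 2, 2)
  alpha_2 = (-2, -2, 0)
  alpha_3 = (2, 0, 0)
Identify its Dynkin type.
Compute the Cartan integers a_ij = 2(alpha_i, alpha_j)/(alpha_j, alpha_j); the resulting 3x3 Cartan matrix is
[[2, -1, 0], [-1, 2, -2], [0, -1, 2]].
The roots have two lengths (squared-length ratio 2:1); the short ones are alpha_{3}. The associated Dynkin diagram is a chain of 3 nodes with a double edge at one end; the terminal node there is the unique short simple root (B_3), so the type is B_3 (the algebra so(7)).

type B_3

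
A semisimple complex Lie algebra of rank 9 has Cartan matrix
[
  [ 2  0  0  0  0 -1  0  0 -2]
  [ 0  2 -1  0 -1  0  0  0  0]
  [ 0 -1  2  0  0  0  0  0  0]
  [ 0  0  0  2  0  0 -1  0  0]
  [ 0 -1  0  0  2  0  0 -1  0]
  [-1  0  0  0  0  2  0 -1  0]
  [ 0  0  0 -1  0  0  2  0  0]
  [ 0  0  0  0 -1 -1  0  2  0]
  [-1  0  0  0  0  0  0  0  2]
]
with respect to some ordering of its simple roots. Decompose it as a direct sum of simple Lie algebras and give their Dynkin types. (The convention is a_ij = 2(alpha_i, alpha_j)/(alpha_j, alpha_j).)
The diagram associated to this matrix has two connected components: the simple roots {alpha_4, alpha_7} form a chain of 2 nodes with single edges (A_2), and {alpha_1, alpha_2, alpha_3, alpha_5, alpha_6, alpha_8, alpha_9} form a chain of 7 nodes with a double edge at one end; the terminal node there is the unique short simple root (B_7). A semisimple Lie algebra decomposes uniquely as the direct sum of simple ideals, one per connected component of its Dynkin diagram, so g ≅ A_2 ⊕ B_7 (dimension 8 + 105 = 113).

A_2 + B_7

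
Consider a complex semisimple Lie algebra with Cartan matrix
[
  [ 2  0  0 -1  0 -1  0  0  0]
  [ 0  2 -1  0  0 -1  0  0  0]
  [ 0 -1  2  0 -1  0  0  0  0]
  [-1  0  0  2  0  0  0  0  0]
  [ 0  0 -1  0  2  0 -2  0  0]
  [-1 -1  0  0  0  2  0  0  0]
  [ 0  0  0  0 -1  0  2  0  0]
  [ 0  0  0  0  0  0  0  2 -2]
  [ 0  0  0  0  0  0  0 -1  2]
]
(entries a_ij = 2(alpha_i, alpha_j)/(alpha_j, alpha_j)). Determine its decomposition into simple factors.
The diagram associated to this matrix has two connected components: the simple roots {alpha_8, alpha_9} form a chain of 2 nodes with a double edge at one end; the terminal node there is the unique short simple root (B_2), and {alpha_1, alpha_2, alpha_3, alpha_4, alpha_5, alpha_6, alpha_7} form a chain of 7 nodes with a double edge at one end; the terminal node there is the unique short simple root (B_7). A semisimple Lie algebra decomposes uniquely as the direct sum of simple ideals, one per connected component of its Dynkin diagram, so g ≅ B_2 ⊕ B_7 (dimension 10 + 105 = 115).

B2 ⊕ B7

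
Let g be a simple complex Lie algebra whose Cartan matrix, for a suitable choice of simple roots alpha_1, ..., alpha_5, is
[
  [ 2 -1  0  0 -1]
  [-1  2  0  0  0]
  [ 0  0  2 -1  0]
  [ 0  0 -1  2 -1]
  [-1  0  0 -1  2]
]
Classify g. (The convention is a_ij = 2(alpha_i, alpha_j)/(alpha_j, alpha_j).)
type A_5

The matrix has rank 5 with 2's on the diagonal. Reading the off-diagonal entries as Dynkin edges (a single edge where a_ij = a_ji = -1; a double or triple edge where a_ij * a_ji = 2 or 3), the diagram is a chain of 5 nodes with single edges (A_5). One simple-root ordering that puts it in standard form is (alpha_2, alpha_1, alpha_5, alpha_4, alpha_3). So the algebra is type A_5, i.e. sl(6).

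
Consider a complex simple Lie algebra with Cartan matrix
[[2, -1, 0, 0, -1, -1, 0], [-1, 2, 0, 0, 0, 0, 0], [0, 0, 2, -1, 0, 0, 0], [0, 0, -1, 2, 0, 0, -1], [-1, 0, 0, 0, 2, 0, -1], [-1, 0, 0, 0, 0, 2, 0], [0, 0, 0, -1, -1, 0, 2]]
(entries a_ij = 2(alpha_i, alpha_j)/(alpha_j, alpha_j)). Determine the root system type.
The matrix has rank 7 with 2's on the diagonal. Reading the off-diagonal entries as Dynkin edges (a single edge where a_ij = a_ji = -1; a double or triple edge where a_ij * a_ji = 2 or 3), the diagram is a chain of 5 nodes with a fork of two nodes at one end (D_7). One simple-root ordering that puts it in standard form is (alpha_3, alpha_4, alpha_7, alpha_5, alpha_1, alpha_6, alpha_2). So the algebra is type D_7, i.e. so(14).

D_7 (so(14))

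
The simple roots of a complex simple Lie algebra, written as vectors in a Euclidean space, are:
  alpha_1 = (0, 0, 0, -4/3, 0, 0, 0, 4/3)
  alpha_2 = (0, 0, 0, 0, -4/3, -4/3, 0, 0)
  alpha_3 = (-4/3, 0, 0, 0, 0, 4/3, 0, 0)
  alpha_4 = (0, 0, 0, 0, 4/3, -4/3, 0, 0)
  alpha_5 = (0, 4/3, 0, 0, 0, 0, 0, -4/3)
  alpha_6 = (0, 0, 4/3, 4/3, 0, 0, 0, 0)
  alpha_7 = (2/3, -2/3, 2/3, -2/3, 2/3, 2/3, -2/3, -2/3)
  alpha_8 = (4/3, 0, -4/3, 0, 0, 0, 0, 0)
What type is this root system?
Compute the Cartan integers a_ij = 2(alpha_i, alpha_j)/(alpha_j, alpha_j); the resulting 8x8 Cartan matrix is
[[2, 0, 0, 0, -1, -1, 0, 0], [0, 2, -1, 0, 0, 0, -1, 0], [0, -1, 2, -1, 0, 0, 0, -1], [0, 0, -1, 2, 0, 0, 0, 0], [-1, 0, 0, 0, 2, 0, 0, 0], [-1, 0, 0, 0, 0, 2, 0, -1], [0, -1, 0, 0, 0, 0, 2, 0], [0, 0, -1, 0, 0, -1, 0, 2]].
All simple roots have the same length, so the diagram is simply laced. The associated Dynkin diagram is a chain of 7 nodes with one extra node attached to the third node from one end (E_8), so the type is E_8.

E8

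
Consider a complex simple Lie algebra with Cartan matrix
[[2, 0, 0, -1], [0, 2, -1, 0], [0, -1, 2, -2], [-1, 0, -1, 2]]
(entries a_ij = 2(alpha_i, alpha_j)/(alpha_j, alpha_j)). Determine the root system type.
type F_4

The matrix has rank 4 with 2's on the diagonal. Reading the off-diagonal entries as Dynkin edges (a single edge where a_ij = a_ji = -1; a double or triple edge where a_ij * a_ji = 2 or 3), the diagram is a chain of 4 nodes with a double edge between the middle two (F_4). One simple-root ordering that puts it in standard form is (alpha_2, alpha_3, alpha_4, alpha_1). So the algebra is type F_4.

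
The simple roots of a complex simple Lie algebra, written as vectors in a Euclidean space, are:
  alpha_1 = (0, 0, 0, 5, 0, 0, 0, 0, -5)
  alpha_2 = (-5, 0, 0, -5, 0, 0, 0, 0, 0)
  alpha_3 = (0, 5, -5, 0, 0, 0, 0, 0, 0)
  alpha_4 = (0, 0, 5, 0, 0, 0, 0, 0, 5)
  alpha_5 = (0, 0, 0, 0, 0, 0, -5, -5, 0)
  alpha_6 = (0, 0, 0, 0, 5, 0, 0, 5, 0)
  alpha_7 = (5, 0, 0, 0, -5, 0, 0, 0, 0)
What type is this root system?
A7

Compute the Cartan integers a_ij = 2(alpha_i, alpha_j)/(alpha_j, alpha_j); the resulting 7x7 Cartan matrix is
[[2, -1, 0, -1, 0, 0, 0], [-1, 2, 0, 0, 0, 0, -1], [0, 0, 2, -1, 0, 0, 0], [-1, 0, -1, 2, 0, 0, 0], [0, 0, 0, 0, 2, -1, 0], [0, 0, 0, 0, -1, 2, -1], [0, -1, 0, 0, 0, -1, 2]].
All simple roots have the same length, so the diagram is simply laced. The associated Dynkin diagram is a chain of 7 nodes with single edges (A_7), so the type is A_7 (the algebra sl(8)).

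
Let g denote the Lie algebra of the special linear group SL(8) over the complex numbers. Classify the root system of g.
This is sl(8), which has dimension 8^2 - 1 = 63 and rank 8 - 1 = 7 (a Cartan subalgebra is the diagonal traceless matrices). In the classification of classical Lie algebras, the special linear algebra sl(n+1) has type A_n; here n = 7, so the Dynkin diagram is a chain of 7 nodes with single edges (A_7). Hence the type is A_7.

A_7 (sl(8))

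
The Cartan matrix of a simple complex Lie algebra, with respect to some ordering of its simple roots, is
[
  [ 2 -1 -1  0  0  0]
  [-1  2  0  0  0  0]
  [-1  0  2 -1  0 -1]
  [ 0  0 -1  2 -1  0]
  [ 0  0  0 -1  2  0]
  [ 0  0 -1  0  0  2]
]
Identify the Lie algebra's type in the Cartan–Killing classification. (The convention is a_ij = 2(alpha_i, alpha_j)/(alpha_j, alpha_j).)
type E_6

The matrix has rank 6 with 2's on the diagonal. Reading the off-diagonal entries as Dynkin edges (a single edge where a_ij = a_ji = -1; a double or triple edge where a_ij * a_ji = 2 or 3), the diagram is a chain of 5 nodes with one extra node attached to the third node from one end (E_6). One simple-root ordering that puts it in standard form is (alpha_2, alpha_6, alpha_1, alpha_3, alpha_4, alpha_5). So the algebra is type E_6.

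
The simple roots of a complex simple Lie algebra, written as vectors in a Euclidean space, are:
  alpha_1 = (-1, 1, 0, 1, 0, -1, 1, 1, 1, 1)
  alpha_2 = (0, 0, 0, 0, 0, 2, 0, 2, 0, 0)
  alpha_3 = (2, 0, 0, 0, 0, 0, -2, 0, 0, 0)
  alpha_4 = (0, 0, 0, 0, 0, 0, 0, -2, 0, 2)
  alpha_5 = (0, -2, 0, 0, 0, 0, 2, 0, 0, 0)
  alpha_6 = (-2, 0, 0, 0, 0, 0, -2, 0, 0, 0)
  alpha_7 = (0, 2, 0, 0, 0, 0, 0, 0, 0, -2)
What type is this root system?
E7

Compute the Cartan integers a_ij = 2(alpha_i, alpha_j)/(alpha_j, alpha_j); the resulting 7x7 Cartan matrix is
[[2, 0, -1, 0, 0, 0, 0], [0, 2, 0, -1, 0, 0, 0], [-1, 0, 2, 0, -1, 0, 0], [0, -1, 0, 2, 0, 0, -1], [0, 0, -1, 0, 2, -1, -1], [0, 0, 0, 0, -1, 2, 0], [0, 0, 0, -1, -1, 0, 2]].
All simple roots have the same length, so the diagram is simply laced. The associated Dynkin diagram is a chain of 6 nodes with one extra node attached to the third node from one end (E_7), so the type is E_7.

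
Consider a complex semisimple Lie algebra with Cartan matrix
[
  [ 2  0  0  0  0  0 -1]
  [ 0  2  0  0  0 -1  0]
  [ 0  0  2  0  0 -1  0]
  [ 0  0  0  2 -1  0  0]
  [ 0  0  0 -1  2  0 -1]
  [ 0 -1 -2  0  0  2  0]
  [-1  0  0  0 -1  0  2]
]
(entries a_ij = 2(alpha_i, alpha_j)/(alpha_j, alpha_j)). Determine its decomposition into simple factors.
A_4 (sl(5)) ⊕ B_3 (so(7))

The diagram associated to this matrix has two connected components: the simple roots {alpha_1, alpha_4, alpha_5, alpha_7} form a chain of 4 nodes with single edges (A_4), and {alpha_2, alpha_3, alpha_6} form a chain of 3 nodes with a double edge at one end; the terminal node there is the unique short simple root (B_3). A semisimple Lie algebra decomposes uniquely as the direct sum of simple ideals, one per connected component of its Dynkin diagram, so g ≅ A_4 ⊕ B_3 (dimension 24 + 21 = 45).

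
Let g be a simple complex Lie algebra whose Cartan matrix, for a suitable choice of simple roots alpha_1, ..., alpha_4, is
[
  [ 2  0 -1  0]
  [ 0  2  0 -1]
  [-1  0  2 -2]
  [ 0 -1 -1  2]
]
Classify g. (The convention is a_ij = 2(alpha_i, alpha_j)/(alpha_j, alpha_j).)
The matrix has rank 4 with 2's on the diagonal. Reading the off-diagonal entries as Dynkin edges (a single edge where a_ij = a_ji = -1; a double or triple edge where a_ij * a_ji = 2 or 3), the diagram is a chain of 4 nodes with a double edge between the middle two (F_4). One simple-root ordering that puts it in standard form is (alpha_1, alpha_3, alpha_4, alpha_2). So the algebra is type F_4.

F4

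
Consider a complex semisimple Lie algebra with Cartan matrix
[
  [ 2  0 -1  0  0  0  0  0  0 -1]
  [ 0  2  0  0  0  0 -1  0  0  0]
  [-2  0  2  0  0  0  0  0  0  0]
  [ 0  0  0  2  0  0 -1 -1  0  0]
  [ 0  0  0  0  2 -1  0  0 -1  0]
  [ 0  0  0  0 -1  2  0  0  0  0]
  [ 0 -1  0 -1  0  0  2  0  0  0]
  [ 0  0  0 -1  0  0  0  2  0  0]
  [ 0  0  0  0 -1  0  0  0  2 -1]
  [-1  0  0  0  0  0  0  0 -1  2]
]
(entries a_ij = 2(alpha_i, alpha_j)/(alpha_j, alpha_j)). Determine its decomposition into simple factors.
A_4 (sl(5)) ⊕ C_6 (sp(12))

The diagram associated to this matrix has two connected components: the simple roots {alpha_2, alpha_4, alpha_7, alpha_8} form a chain of 4 nodes with single edges (A_4), and {alpha_1, alpha_3, alpha_5, alpha_6, alpha_9, alpha_10} form a chain of 6 nodes with a double edge at one end; the terminal node there is the unique long simple root (C_6). A semisimple Lie algebra decomposes uniquely as the direct sum of simple ideals, one per connected component of its Dynkin diagram, so g ≅ A_4 ⊕ C_6 (dimension 24 + 78 = 102).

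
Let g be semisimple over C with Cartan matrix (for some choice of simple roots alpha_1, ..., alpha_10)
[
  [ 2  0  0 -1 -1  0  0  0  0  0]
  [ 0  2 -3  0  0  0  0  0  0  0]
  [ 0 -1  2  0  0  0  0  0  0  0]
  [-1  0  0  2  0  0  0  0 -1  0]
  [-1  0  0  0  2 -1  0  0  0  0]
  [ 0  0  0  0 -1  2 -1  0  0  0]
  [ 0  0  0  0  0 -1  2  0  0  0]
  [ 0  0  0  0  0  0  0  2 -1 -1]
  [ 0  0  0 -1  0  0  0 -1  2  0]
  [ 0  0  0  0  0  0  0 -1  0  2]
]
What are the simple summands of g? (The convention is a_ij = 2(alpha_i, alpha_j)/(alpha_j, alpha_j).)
The diagram associated to this matrix has two connected components: the simple roots {alpha_1, alpha_4, alpha_5, alpha_6, alpha_7, alpha_8, alpha_9, alpha_10} form a chain of 8 nodes with single edges (A_8), and {alpha_2, alpha_3} form two nodes joined by a triple edge (G_2). A semisimple Lie algebra decomposes uniquely as the direct sum of simple ideals, one per connected component of its Dynkin diagram, so g ≅ A_8 ⊕ G_2 (dimension 80 + 14 = 94).

A_8 (sl(9)) + G_2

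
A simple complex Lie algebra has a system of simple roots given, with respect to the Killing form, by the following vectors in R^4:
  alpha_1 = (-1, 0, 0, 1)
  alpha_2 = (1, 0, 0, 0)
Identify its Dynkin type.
B_2

Compute the Cartan integers a_ij = 2(alpha_i, alpha_j)/(alpha_j, alpha_j); the resulting 2x2 Cartan matrix is
[[2, -2], [-1, 2]].
The roots have two lengths (squared-length ratio 2:1); the short ones are alpha_{2}. The associated Dynkin diagram is a chain of 2 nodes with a double edge at one end; the terminal node there is the unique short simple root (B_2), so the type is B_2 (the algebra so(5)).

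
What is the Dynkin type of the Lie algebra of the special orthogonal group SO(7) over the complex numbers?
This is so(7) with 7 odd, which has dimension 7(7-1)/2 = 21 and rank (7-1)/2 = 3. In the classification of classical Lie algebras, the orthogonal algebra so(2n+1) in an odd number of variables has type B_n; here n = 3, so the Dynkin diagram is a chain of 3 nodes with a double edge at one end; the terminal node there is the unique short simple root (B_3). Hence the type is B_3.

B_3 (so(7))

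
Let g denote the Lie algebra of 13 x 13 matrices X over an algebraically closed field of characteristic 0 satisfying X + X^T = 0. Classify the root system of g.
B_6 (so(13))

This is so(13) with 13 odd, which has dimension 13(13-1)/2 = 78 and rank (13-1)/2 = 6. In the classification of classical Lie algebras, the orthogonal algebra so(2n+1) in an odd number of variables has type B_n; here n = 6, so the Dynkin diagram is a chain of 6 nodes with a double edge at one end; the terminal node there is the unique short simple root (B_6). Hence the type is B_6.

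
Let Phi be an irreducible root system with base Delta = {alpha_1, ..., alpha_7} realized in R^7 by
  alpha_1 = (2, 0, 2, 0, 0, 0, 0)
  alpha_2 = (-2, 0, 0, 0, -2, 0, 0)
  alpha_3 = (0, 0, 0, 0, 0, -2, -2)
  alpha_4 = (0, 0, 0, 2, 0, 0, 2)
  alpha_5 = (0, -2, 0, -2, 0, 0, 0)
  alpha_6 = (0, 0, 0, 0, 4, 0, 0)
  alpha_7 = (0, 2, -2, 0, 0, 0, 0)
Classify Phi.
type C_7

Compute the Cartan integers a_ij = 2(alpha_i, alpha_j)/(alpha_j, alpha_j); the resulting 7x7 Cartan matrix is
[[2, -1, 0, 0, 0, 0, -1], [-1, 2, 0, 0, 0, -1, 0], [0, 0, 2, -1, 0, 0, 0], [0, 0, -1, 2, -1, 0, 0], [0, 0, 0, -1, 2, 0, -1], [0, -2, 0, 0, 0, 2, 0], [-1, 0, 0, 0, -1, 0, 2]].
The roots have two lengths (squared-length ratio 2:1); the short ones are alpha_{1,2,3,4,5,7}. The associated Dynkin diagram is a chain of 7 nodes with a double edge at one end; the terminal node there is the unique long simple root (C_7), so the type is C_7 (the algebra sp(14)).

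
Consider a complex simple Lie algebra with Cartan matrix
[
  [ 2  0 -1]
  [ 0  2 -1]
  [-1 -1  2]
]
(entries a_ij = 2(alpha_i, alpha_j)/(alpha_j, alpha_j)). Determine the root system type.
A_3

The matrix has rank 3 with 2's on the diagonal. Reading the off-diagonal entries as Dynkin edges (a single edge where a_ij = a_ji = -1; a double or triple edge where a_ij * a_ji = 2 or 3), the diagram is a chain of 3 nodes with single edges (A_3). One simple-root ordering that puts it in standard form is (alpha_2, alpha_3, alpha_1). So the algebra is type A_3, i.e. sl(4).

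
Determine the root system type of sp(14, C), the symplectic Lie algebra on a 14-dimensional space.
C7

This is sp(14), which has dimension 14(14+1)/2 = 105 and rank 14/2 = 7. In the classification of classical Lie algebras, the symplectic algebra sp(2n) has type C_n; here n = 7, so the Dynkin diagram is a chain of 7 nodes with a double edge at one end; the terminal node there is the unique long simple root (C_7). Hence the type is C_7.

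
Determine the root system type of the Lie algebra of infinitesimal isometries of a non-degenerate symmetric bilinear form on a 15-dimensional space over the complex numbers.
This is so(15) with 15 odd, which has dimension 15(15-1)/2 = 105 and rank (15-1)/2 = 7. In the classification of classical Lie algebras, the orthogonal algebra so(2n+1) in an odd number of variables has type B_n; here n = 7, so the Dynkin diagram is a chain of 7 nodes with a double edge at one end; the terminal node there is the unique short simple root (B_7). Hence the type is B_7.

type B_7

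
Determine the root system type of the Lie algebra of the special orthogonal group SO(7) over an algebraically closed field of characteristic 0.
B_3

This is so(7) with 7 odd, which has dimension 7(7-1)/2 = 21 and rank (7-1)/2 = 3. In the classification of classical Lie algebras, the orthogonal algebra so(2n+1) in an odd number of variables has type B_n; here n = 3, so the Dynkin diagram is a chain of 3 nodes with a double edge at one end; the terminal node there is the unique short simple root (B_3). Hence the type is B_3.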